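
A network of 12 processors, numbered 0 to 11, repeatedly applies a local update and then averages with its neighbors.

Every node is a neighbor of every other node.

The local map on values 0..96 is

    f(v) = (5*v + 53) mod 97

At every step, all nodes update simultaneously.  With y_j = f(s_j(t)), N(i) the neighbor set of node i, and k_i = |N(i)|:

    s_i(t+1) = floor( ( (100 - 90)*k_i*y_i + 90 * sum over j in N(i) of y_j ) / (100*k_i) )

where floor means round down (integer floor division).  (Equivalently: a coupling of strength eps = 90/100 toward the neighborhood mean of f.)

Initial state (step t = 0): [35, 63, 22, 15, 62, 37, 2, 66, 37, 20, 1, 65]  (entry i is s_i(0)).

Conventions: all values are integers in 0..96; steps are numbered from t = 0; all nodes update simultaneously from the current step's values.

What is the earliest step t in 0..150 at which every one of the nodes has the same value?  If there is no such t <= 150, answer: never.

Answer: 2
Key observation: Synchronization is absorbing here: once all nodes are equal they stay equal, and step 2 is the first all-equal step.

Derivation:
t=0: [35, 63, 22, 15, 62, 37, 2, 66, 37, 20, 1, 65]  (not all equal)
t=1: [59, 60, 60, 59, 60, 60, 60, 60, 60, 60, 60, 60]  (not all equal)
t=2: [61, 61, 61, 61, 61, 61, 61, 61, 61, 61, 61, 61]  (all equal)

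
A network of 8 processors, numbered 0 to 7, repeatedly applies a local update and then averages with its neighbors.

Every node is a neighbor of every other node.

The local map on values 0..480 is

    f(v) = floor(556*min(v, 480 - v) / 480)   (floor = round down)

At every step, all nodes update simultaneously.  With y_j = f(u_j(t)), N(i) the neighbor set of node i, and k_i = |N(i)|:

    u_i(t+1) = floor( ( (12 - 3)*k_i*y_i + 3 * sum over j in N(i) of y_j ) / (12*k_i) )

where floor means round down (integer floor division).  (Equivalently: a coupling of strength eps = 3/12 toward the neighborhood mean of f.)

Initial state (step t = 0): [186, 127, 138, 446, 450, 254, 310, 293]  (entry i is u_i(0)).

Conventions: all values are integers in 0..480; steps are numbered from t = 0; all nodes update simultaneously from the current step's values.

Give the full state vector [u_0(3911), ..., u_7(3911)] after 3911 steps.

Answer: [239, 239, 239, 239, 239, 239, 239, 239]
Key observation: The state at step 30, [273, 273, 273, 273, 273, 273, 273, 273], reappears at step 34: the system is in a cycle of period 4 from step 30 on.  Therefore the state at step 3911 equals the state at step 30 + ((3911 - 30) mod 4) = 31, which is [239, 239, 239, 239, 239, 239, 239, 239].

Derivation:
t=0: [186, 127, 138, 446, 450, 254, 310, 293]
t=1: [198, 150, 158, 73, 69, 231, 185, 199]
t=2: [215, 175, 182, 112, 108, 242, 204, 216]
t=3: [237, 204, 209, 152, 149, 256, 228, 238]
t=4: [263, 236, 240, 193, 190, 252, 256, 264]
t=5: [251, 267, 270, 231, 229, 260, 257, 250]
t=6: [263, 249, 247, 264, 263, 255, 258, 263]
t=7: [252, 264, 265, 252, 252, 259, 257, 252]
t=8: [262, 252, 251, 262, 262, 256, 258, 262]
t=9: [253, 261, 262, 253, 253, 258, 256, 253]
t=10: [261, 254, 253, 261, 261, 257, 258, 261]
t=11: [253, 259, 260, 253, 253, 257, 256, 253]
t=12: [261, 256, 255, 261, 261, 258, 259, 261]
t=13: [253, 257, 258, 253, 253, 256, 255, 253]
t=14: [261, 258, 257, 261, 261, 259, 260, 261]
t=15: [253, 256, 257, 253, 253, 254, 254, 253]
t=16: [261, 259, 258, 261, 261, 260, 260, 261]
t=17: [253, 254, 256, 253, 253, 254, 254, 253]
t=18: [261, 261, 259, 261, 261, 261, 261, 261]
t=19: [253, 253, 254, 253, 253, 253, 253, 253]
t=20: [261, 261, 261, 261, 261, 261, 261, 261]
t=21: [253, 253, 253, 253, 253, 253, 253, 253]
t=22: [262, 262, 262, 262, 262, 262, 262, 262]
t=23: [252, 252, 252, 252, 252, 252, 252, 252]
t=24: [264, 264, 264, 264, 264, 264, 264, 264]
t=25: [250, 250, 250, 250, 250, 250, 250, 250]
t=26: [266, 266, 266, 266, 266, 266, 266, 266]
t=27: [247, 247, 247, 247, 247, 247, 247, 247]
t=28: [269, 269, 269, 269, 269, 269, 269, 269]
t=29: [244, 244, 244, 244, 244, 244, 244, 244]
t=30: [273, 273, 273, 273, 273, 273, 273, 273]
t=31: [239, 239, 239, 239, 239, 239, 239, 239]
t=32: [276, 276, 276, 276, 276, 276, 276, 276]
t=33: [236, 236, 236, 236, 236, 236, 236, 236]
t=34: [273, 273, 273, 273, 273, 273, 273, 273]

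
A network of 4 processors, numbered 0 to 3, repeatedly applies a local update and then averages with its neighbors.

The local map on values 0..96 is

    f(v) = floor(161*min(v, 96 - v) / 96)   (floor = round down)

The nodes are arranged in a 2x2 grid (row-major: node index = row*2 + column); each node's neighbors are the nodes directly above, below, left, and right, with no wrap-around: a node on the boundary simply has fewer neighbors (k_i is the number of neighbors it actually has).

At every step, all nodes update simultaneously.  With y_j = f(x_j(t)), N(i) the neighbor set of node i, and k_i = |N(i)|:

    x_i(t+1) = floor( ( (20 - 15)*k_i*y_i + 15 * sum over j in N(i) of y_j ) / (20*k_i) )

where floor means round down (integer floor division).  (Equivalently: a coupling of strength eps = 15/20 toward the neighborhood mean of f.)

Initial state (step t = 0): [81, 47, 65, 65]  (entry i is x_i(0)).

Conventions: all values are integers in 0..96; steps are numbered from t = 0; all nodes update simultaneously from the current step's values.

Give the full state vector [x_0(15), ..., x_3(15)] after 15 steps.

Simulating step by step:
t=0: [81, 47, 65, 65]
t=1: [54, 48, 41, 61]
t=2: [73, 68, 65, 70]
t=3: [45, 41, 43, 47]
t=4: [71, 74, 75, 72]
t=5: [36, 39, 39, 36]
t=6: [63, 61, 61, 63]
t=7: [57, 55, 55, 57]
t=8: [67, 65, 65, 67]
t=9: [50, 48, 48, 50]
t=10: [79, 77, 77, 79]
t=11: [30, 28, 28, 30]
t=12: [47, 49, 49, 47]
t=13: [78, 78, 78, 78]
t=14: [30, 30, 30, 30]
t=15: [50, 50, 50, 50]

Answer: [50, 50, 50, 50]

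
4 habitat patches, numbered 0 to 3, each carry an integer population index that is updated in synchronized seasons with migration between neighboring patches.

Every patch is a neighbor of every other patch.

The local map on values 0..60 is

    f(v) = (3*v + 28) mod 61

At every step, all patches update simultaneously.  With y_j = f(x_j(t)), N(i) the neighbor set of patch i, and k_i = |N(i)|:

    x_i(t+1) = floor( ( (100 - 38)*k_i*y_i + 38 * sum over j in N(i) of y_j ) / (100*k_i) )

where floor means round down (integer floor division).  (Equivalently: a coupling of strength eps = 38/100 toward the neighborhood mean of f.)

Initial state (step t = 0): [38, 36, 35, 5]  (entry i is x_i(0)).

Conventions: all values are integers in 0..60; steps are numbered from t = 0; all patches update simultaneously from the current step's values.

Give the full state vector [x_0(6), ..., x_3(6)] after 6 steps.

Answer: [18, 16, 38, 36]

Derivation:
t=0: [38, 36, 35, 5]
t=1: [21, 18, 16, 32]
t=2: [23, 18, 16, 9]
t=3: [33, 26, 23, 43]
t=4: [17, 37, 33, 32]
t=5: [14, 13, 7, 6]
t=6: [18, 16, 38, 36]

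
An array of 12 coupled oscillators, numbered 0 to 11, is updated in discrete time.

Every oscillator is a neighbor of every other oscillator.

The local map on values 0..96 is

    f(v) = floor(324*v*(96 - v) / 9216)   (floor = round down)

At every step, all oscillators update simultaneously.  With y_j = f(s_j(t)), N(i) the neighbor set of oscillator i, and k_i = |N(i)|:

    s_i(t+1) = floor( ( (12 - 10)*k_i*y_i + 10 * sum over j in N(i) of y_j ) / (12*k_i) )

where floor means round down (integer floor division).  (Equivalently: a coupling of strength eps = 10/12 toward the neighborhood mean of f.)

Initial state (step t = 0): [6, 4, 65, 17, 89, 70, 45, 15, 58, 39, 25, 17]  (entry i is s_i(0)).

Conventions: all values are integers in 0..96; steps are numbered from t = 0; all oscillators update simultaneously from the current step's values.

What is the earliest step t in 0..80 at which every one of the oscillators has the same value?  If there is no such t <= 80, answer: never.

Simulating step by step:
t=0: [6, 4, 65, 17, 89, 70, 45, 15, 58, 39, 25, 17]  (not all equal)
t=1: [48, 47, 53, 51, 48, 52, 54, 50, 53, 53, 52, 51]  (not all equal)
t=2: [80, 80, 80, 80, 80, 80, 79, 80, 80, 80, 80, 80]  (not all equal)
t=3: [45, 45, 45, 45, 45, 45, 45, 45, 45, 45, 45, 45]  (all equal)

Answer: 3
Key observation: Synchronization is absorbing here: once all oscillators are equal they stay equal, and step 3 is the first all-equal step.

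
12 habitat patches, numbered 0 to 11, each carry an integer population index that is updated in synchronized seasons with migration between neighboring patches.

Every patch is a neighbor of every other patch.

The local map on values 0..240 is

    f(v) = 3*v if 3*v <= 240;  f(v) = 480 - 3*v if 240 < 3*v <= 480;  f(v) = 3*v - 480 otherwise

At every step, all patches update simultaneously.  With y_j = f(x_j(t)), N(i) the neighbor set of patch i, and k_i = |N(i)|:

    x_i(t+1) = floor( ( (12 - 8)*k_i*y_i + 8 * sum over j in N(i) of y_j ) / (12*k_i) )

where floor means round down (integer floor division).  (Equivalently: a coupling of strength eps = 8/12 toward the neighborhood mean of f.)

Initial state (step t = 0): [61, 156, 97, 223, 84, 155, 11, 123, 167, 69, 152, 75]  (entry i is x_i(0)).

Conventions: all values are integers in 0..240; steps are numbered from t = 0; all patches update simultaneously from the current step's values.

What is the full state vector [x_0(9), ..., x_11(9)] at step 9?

Simulating step by step:
t=0: [61, 156, 97, 223, 84, 155, 11, 123, 167, 69, 152, 75]
t=1: [137, 90, 138, 138, 149, 91, 96, 117, 92, 143, 93, 148]
t=2: [107, 146, 106, 106, 97, 145, 141, 123, 144, 102, 143, 98]
t=3: [127, 95, 128, 128, 135, 96, 99, 114, 97, 131, 97, 134]
t=4: [125, 151, 124, 124, 118, 150, 147, 135, 149, 121, 149, 119]
t=5: [84, 63, 85, 85, 90, 64, 66, 76, 65, 87, 65, 89]
t=6: [214, 204, 213, 213, 209, 204, 206, 214, 205, 212, 205, 210]
t=7: [151, 143, 150, 150, 147, 143, 144, 151, 143, 149, 143, 148]
t=8: [36, 42, 36, 36, 39, 42, 41, 36, 42, 37, 42, 38]
t=9: [114, 119, 114, 114, 116, 119, 118, 114, 119, 115, 119, 116]

Answer: [114, 119, 114, 114, 116, 119, 118, 114, 119, 115, 119, 116]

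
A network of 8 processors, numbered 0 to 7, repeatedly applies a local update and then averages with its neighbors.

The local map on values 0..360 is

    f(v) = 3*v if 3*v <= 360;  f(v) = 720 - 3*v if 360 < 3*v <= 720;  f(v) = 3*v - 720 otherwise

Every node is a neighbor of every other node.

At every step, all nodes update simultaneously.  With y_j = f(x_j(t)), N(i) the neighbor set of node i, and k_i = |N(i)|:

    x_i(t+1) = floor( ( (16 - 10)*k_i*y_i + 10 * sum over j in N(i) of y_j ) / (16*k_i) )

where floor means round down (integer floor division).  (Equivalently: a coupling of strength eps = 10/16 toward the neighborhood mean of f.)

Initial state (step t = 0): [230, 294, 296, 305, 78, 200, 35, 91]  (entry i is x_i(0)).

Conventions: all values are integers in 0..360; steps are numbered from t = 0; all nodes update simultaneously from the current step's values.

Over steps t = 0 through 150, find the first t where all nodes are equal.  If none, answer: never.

Answer: never
Key observation: The state at step 36 reappears at step 40 — the system is in a cycle of period 4 from step 36 on.  No step 0..40 is synchronized, and the cycle repeats forever, so no step up to 150 (or ever) has all nodes equal.

Derivation:
t=0: [230, 294, 296, 305, 78, 200, 35, 91]  (not all equal)
t=1: [123, 161, 162, 170, 181, 149, 144, 192]  (not all equal)
t=2: [271, 238, 237, 230, 221, 248, 253, 212]  (not all equal)
t=3: [57, 32, 33, 39, 46, 37, 41, 54]  (not all equal)
t=4: [139, 118, 119, 124, 130, 122, 125, 137]  (not all equal)
t=5: [327, 342, 343, 340, 335, 342, 339, 329]  (not all equal)
t=6: [282, 295, 296, 293, 289, 295, 292, 284]  (not all equal)
t=7: [144, 155, 156, 154, 150, 155, 153, 146]  (not all equal)
t=8: [271, 262, 261, 263, 266, 262, 263, 269]  (not all equal)
t=9: [79, 71, 70, 72, 75, 71, 72, 77]  (not all equal)
t=10: [224, 218, 217, 218, 221, 218, 218, 223]  (not all equal)
t=11: [57, 62, 63, 62, 59, 62, 62, 58]  (not all equal)
t=12: [178, 183, 183, 183, 180, 183, 183, 179]  (not all equal)
t=13: [178, 174, 174, 174, 176, 174, 174, 177]  (not all equal)
t=14: [192, 195, 195, 195, 193, 195, 195, 193]  (not all equal)
t=15: [139, 136, 136, 136, 138, 136, 136, 138]  (not all equal)
t=16: [307, 310, 310, 310, 308, 310, 310, 308]  (not all equal)
t=17: [205, 208, 208, 208, 206, 208, 208, 206]  (not all equal)
t=18: [100, 97, 97, 97, 99, 97, 97, 99]  (not all equal)
t=19: [295, 292, 292, 292, 294, 292, 292, 294]  (not all equal)
t=20: [160, 157, 157, 157, 159, 157, 157, 159]  (not all equal)
t=21: [244, 247, 247, 247, 245, 247, 247, 245]  (not all equal)
t=22: [16, 19, 19, 19, 17, 19, 19, 17]  (not all equal)
t=23: [52, 55, 55, 55, 53, 55, 55, 53]  (not all equal)
t=24: [160, 163, 163, 163, 161, 163, 163, 161]  (not all equal)
t=25: [235, 232, 232, 232, 234, 232, 232, 234]  (not all equal)
t=26: [19, 22, 22, 22, 20, 22, 22, 20]  (not all equal)
t=27: [61, 64, 64, 64, 62, 64, 64, 62]  (not all equal)
t=28: [187, 190, 190, 190, 188, 190, 190, 188]  (not all equal)
t=29: [154, 151, 151, 151, 153, 151, 151, 153]  (not all equal)
t=30: [262, 265, 265, 265, 263, 265, 265, 263]  (not all equal)
t=31: [70, 73, 73, 73, 71, 73, 73, 71]  (not all equal)
t=32: [214, 217, 217, 217, 215, 217, 217, 215]  (not all equal)
t=33: [73, 70, 70, 70, 72, 70, 70, 72]  (not all equal)
t=34: [214, 211, 211, 211, 213, 211, 211, 213]  (not all equal)
t=35: [82, 85, 85, 85, 83, 85, 85, 83]  (not all equal)
t=36: [250, 253, 253, 253, 251, 253, 253, 251]  (not all equal)
t=37: [34, 37, 37, 37, 35, 37, 37, 35]  (not all equal)
t=38: [106, 109, 109, 109, 107, 109, 109, 107]  (not all equal)
t=39: [322, 325, 325, 325, 323, 325, 325, 323]  (not all equal)
t=40: [250, 253, 253, 253, 251, 253, 253, 251]  (not all equal)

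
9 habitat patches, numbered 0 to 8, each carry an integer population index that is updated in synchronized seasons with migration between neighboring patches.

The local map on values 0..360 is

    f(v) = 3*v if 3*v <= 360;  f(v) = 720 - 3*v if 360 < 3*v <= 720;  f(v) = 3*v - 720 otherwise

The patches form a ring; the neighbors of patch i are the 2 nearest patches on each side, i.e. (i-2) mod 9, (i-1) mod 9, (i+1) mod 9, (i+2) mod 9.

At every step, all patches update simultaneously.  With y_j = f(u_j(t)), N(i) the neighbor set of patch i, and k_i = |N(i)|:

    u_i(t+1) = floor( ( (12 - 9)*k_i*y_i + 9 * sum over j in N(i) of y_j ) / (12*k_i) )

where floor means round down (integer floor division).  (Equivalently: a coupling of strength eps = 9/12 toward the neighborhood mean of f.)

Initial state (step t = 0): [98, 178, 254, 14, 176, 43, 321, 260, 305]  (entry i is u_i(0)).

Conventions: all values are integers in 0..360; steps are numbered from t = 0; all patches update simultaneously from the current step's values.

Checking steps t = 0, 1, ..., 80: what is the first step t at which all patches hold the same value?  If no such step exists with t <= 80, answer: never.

Simulating step by step:
t=0: [98, 178, 254, 14, 176, 43, 321, 260, 305]  (not all equal)
t=1: [164, 153, 144, 113, 133, 132, 168, 176, 195]  (not all equal)
t=2: [221, 250, 287, 308, 299, 281, 236, 217, 201]  (not all equal)
t=3: [81, 104, 123, 139, 134, 117, 94, 75, 60]  (not all equal)
t=4: [261, 279, 308, 325, 320, 299, 271, 254, 244]  (not all equal)
t=5: [86, 129, 177, 202, 196, 162, 111, 75, 62]  (not all equal)
t=6: [239, 223, 204, 195, 196, 209, 228, 245, 261]  (not all equal)
t=7: [45, 70, 87, 105, 102, 82, 65, 40, 35]  (not all equal)
t=8: [164, 205, 246, 270, 267, 237, 194, 157, 150]  (not all equal)
t=9: [177, 139, 99, 62, 68, 106, 148, 183, 202]  (not all equal)
t=10: [213, 223, 239, 256, 252, 236, 220, 210, 204]  (not all equal)
t=11: [67, 57, 41, 31, 32, 46, 61, 71, 79]  (not all equal)
t=12: [189, 165, 135, 122, 124, 144, 174, 195, 203]  (not all equal)
t=13: [185, 231, 281, 309, 303, 266, 214, 174, 161]  (not all equal)
t=14: [150, 144, 141, 129, 138, 145, 151, 154, 147]  (not all equal)
t=15: [277, 293, 298, 303, 298, 289, 278, 270, 272]  (not all equal)
t=16: [125, 146, 162, 169, 160, 143, 123, 110, 112]  (not all equal)
t=17: [307, 282, 261, 249, 264, 285, 312, 330, 329]  (not all equal)
t=18: [186, 136, 95, 81, 100, 143, 193, 221, 219]  (not all equal)
t=19: [174, 219, 261, 283, 255, 211, 168, 137, 141]  (not all equal)
t=20: [186, 144, 97, 80, 104, 152, 192, 226, 221]  (not all equal)
t=21: [167, 212, 260, 276, 254, 204, 162, 128, 133]  (not all equal)
t=22: [204, 153, 99, 82, 106, 162, 209, 249, 243]  (not all equal)
t=23: [138, 189, 249, 269, 242, 186, 133, 90, 93]  (not all equal)
t=24: [213, 169, 110, 87, 113, 168, 214, 267, 266]  (not all equal)
t=25: [151, 193, 250, 271, 250, 196, 153, 105, 104]  (not all equal)
t=26: [216, 166, 107, 85, 104, 164, 213, 261, 262]  (not all equal)
t=27: [144, 189, 241, 266, 243, 190, 145, 99, 98]  (not all equal)
t=28: [212, 162, 99, 78, 99, 162, 211, 264, 265]  (not all equal)
t=29: [148, 187, 233, 257, 234, 187, 148, 108, 108]  (not all equal)
t=30: [224, 165, 99, 79, 99, 165, 223, 275, 275]  (not all equal)
t=31: [149, 185, 225, 255, 226, 185, 150, 106, 106]  (not all equal)
t=32: [226, 168, 109, 89, 108, 167, 225, 271, 271]  (not all equal)
t=33: [147, 190, 240, 270, 241, 191, 147, 98, 97]  (not all equal)
t=34: [207, 161, 97, 78, 97, 161, 207, 260, 260]  (not all equal)
t=35: [146, 187, 234, 256, 234, 187, 146, 107, 107]  (not all equal)
t=36: [224, 165, 99, 78, 99, 165, 224, 276, 276]  (not all equal)
t=37: [150, 185, 225, 254, 225, 185, 150, 107, 107]  (not all equal)
t=38: [227, 168, 109, 89, 109, 168, 227, 272, 272]  (not all equal)
t=39: [147, 190, 240, 270, 240, 190, 147, 97, 97]  (not all equal)
t=40: [207, 161, 97, 78, 97, 161, 207, 260, 260]  (not all equal)

Answer: never
Key observation: The state at step 34 reappears at step 40 — the system is in a cycle of period 6 from step 34 on.  No step 0..40 is synchronized, and the cycle repeats forever, so no step up to 80 (or ever) has all patches equal.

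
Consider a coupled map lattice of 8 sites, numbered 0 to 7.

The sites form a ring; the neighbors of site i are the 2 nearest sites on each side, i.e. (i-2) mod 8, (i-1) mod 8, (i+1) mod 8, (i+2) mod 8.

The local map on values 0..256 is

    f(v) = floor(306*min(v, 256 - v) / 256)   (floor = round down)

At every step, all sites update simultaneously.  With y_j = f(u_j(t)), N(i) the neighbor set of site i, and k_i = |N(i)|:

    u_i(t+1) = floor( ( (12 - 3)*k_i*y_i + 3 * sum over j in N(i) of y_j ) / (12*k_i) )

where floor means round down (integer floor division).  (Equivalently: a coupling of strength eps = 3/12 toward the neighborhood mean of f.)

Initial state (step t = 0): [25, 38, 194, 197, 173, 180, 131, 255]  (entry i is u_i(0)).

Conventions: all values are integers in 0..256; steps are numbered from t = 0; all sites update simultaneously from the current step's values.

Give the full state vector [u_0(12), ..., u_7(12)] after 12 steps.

Answer: [129, 131, 138, 139, 140, 135, 133, 128]

Derivation:
t=0: [25, 38, 194, 197, 173, 180, 131, 255]
t=1: [38, 44, 70, 71, 98, 87, 125, 20]
t=2: [52, 53, 80, 85, 113, 100, 129, 39]
t=3: [68, 66, 93, 101, 130, 116, 135, 59]
t=4: [85, 82, 110, 119, 144, 133, 135, 80]
t=5: [105, 102, 127, 138, 135, 142, 137, 101]
t=6: [127, 124, 146, 140, 143, 136, 139, 122]
t=7: [148, 146, 134, 138, 135, 142, 140, 145]
t=8: [130, 132, 142, 140, 143, 136, 137, 132]
t=9: [148, 146, 137, 138, 136, 142, 142, 147]
t=10: [130, 132, 140, 140, 141, 136, 135, 130]
t=11: [148, 147, 139, 138, 137, 142, 144, 149]
t=12: [129, 131, 138, 139, 140, 135, 133, 128]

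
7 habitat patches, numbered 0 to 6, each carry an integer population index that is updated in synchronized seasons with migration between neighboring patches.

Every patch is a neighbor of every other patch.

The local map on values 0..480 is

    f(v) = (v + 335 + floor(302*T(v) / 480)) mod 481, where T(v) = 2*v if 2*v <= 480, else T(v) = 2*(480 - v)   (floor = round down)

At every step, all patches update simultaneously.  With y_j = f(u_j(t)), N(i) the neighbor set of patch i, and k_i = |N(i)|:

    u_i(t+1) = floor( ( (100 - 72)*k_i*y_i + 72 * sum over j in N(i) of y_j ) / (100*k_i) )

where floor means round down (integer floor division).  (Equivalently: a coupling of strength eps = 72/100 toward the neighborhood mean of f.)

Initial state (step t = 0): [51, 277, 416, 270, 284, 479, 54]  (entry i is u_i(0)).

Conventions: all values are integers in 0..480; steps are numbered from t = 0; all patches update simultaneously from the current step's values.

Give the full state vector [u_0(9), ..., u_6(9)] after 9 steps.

Answer: [364, 364, 364, 364, 364, 364, 364]

Derivation:
t=0: [51, 277, 416, 270, 284, 479, 54]
t=1: [401, 391, 385, 391, 391, 383, 402]
t=2: [355, 356, 356, 356, 356, 356, 355]
t=3: [366, 366, 366, 366, 366, 366, 366]
t=4: [363, 363, 363, 363, 363, 363, 363]
t=5: [364, 364, 364, 364, 364, 364, 364]
t=6: [363, 363, 363, 363, 363, 363, 363]
t=7: [364, 364, 364, 364, 364, 364, 364]
t=8: [363, 363, 363, 363, 363, 363, 363]
t=9: [364, 364, 364, 364, 364, 364, 364]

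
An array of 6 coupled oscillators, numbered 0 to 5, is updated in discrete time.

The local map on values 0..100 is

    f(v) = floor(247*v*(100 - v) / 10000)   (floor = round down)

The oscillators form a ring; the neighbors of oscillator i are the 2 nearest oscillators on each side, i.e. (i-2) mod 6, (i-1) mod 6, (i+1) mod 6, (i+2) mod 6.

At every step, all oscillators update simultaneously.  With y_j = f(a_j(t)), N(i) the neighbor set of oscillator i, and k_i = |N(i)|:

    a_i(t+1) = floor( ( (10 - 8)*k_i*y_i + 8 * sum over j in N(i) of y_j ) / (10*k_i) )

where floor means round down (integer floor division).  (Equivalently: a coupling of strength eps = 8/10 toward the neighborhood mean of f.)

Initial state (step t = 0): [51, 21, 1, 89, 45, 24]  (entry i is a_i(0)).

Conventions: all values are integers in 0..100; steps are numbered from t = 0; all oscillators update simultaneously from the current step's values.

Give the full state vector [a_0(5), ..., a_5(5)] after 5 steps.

Answer: [59, 59, 59, 59, 59, 59]

Derivation:
t=0: [51, 21, 1, 89, 45, 24]
t=1: [41, 34, 37, 34, 38, 46]
t=2: [58, 57, 56, 57, 58, 57]
t=3: [60, 60, 60, 60, 60, 60]
t=4: [59, 59, 59, 59, 59, 59]
t=5: [59, 59, 59, 59, 59, 59]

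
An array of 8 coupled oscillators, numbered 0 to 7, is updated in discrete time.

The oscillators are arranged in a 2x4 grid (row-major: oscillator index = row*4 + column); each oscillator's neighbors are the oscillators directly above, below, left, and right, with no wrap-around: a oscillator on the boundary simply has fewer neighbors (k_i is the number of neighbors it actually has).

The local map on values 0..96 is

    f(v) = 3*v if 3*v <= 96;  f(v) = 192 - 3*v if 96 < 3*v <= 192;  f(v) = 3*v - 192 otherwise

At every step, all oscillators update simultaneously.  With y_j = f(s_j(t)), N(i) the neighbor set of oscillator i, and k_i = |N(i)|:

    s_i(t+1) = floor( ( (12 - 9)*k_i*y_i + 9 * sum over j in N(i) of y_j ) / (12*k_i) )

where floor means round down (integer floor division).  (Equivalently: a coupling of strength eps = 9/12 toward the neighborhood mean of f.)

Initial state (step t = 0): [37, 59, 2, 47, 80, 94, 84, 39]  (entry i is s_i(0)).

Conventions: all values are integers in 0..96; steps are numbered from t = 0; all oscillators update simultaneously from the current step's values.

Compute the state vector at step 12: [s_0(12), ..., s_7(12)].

Simulating step by step:
t=0: [37, 59, 2, 47, 80, 94, 84, 39]
t=1: [43, 48, 33, 43, 76, 53, 57, 60]
t=2: [47, 59, 56, 55, 45, 34, 39, 34]
t=3: [39, 45, 35, 49, 67, 59, 69, 60]
t=4: [43, 58, 51, 48, 36, 24, 32, 25]
t=5: [54, 48, 50, 54, 71, 67, 70, 72]
t=6: [33, 32, 34, 32, 19, 24, 23, 24]
t=7: [80, 87, 87, 84, 76, 73, 75, 79]
t=8: [51, 53, 57, 57, 37, 41, 43, 46]
t=9: [52, 40, 34, 33, 60, 61, 51, 45]
t=10: [40, 51, 73, 78, 19, 33, 48, 63]
t=11: [54, 57, 39, 21, 76, 59, 42, 34]
t=12: [28, 35, 56, 77, 25, 34, 61, 70]

Answer: [28, 35, 56, 77, 25, 34, 61, 70]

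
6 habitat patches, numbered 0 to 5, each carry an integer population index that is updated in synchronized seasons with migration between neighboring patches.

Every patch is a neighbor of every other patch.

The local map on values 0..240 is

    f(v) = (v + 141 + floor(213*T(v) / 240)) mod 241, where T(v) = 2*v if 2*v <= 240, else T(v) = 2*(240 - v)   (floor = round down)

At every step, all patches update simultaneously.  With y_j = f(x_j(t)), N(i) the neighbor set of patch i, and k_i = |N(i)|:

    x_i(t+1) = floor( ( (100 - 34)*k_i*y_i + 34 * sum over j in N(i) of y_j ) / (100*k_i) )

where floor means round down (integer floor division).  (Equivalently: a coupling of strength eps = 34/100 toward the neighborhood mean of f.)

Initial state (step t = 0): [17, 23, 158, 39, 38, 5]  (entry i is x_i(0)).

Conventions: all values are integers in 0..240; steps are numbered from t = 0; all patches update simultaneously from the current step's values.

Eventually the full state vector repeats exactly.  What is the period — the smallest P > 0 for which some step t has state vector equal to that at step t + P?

Simulating step by step:
t=0: [17, 23, 158, 39, 38, 5]
t=1: [163, 172, 171, 56, 54, 142]
t=2: [179, 175, 175, 93, 90, 188]
t=3: [182, 184, 184, 165, 159, 178]
t=4: [186, 185, 185, 194, 196, 188]
t=5: [180, 180, 180, 176, 176, 179]
t=6: [186, 186, 186, 188, 188, 187]
t=7: [180, 180, 180, 180, 180, 180]
t=8: [186, 186, 186, 186, 186, 186]
t=9: [181, 181, 181, 181, 181, 181]
t=10: [185, 185, 185, 185, 185, 185]
t=11: [182, 182, 182, 182, 182, 182]
t=12: [184, 184, 184, 184, 184, 184]
t=13: [183, 183, 183, 183, 183, 183]
t=14: [184, 184, 184, 184, 184, 184]

Answer: 2
Key observation: The state at step 12, [184, 184, 184, 184, 184, 184], reappears at step 14 — and no state repeats earlier — so the cycle the system enters has period 2.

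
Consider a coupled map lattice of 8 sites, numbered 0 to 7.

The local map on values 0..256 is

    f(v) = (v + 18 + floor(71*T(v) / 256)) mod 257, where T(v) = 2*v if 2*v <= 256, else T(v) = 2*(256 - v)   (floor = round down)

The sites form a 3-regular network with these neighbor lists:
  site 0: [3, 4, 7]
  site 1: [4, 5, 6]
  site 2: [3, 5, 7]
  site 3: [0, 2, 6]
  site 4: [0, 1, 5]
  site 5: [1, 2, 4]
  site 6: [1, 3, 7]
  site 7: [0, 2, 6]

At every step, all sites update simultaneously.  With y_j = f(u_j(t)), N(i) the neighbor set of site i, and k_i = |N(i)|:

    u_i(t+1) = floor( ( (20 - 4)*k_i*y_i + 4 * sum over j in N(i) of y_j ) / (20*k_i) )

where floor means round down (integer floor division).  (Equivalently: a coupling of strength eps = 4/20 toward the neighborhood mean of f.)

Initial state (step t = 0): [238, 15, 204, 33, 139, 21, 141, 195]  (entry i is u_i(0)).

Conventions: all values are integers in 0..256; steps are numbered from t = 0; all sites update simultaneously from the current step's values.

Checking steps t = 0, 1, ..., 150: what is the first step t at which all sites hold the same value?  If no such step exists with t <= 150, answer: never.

Simulating step by step:
t=0: [238, 15, 204, 33, 139, 21, 141, 195]  (not all equal)
t=1: [42, 65, 224, 87, 183, 74, 201, 228]  (not all equal)
t=2: [92, 136, 20, 144, 215, 130, 217, 25]  (not all equal)
t=3: [164, 224, 72, 210, 243, 208, 238, 75]  (not all equal)
t=4: [212, 19, 145, 227, 41, 211, 32, 131]  (not all equal)
t=5: [223, 64, 210, 39, 101, 225, 71, 210]  (not all equal)
t=6: [35, 114, 224, 87, 148, 38, 132, 227]  (not all equal)
t=7: [83, 190, 17, 141, 202, 89, 197, 22]  (not all equal)
t=8: [152, 238, 63, 206, 235, 160, 232, 70]  (not all equal)
t=9: [207, 22, 132, 224, 36, 193, 30, 124]  (not all equal)
t=10: [220, 67, 204, 37, 95, 218, 68, 203]  (not all equal)
t=11: [32, 116, 221, 84, 140, 35, 128, 224]  (not all equal)
t=12: [78, 192, 15, 137, 200, 85, 196, 20]  (not all equal)
t=13: [145, 239, 60, 205, 234, 155, 231, 67]  (not all equal)
t=14: [204, 23, 128, 223, 36, 191, 29, 120]  (not all equal)
t=15: [218, 67, 203, 36, 94, 218, 67, 198]  (not all equal)
t=16: [32, 116, 221, 83, 139, 35, 127, 223]  (not all equal)
t=17: [78, 192, 15, 136, 199, 85, 195, 20]  (not all equal)
t=18: [145, 238, 60, 204, 234, 155, 231, 67]  (not all equal)
t=19: [204, 22, 128, 222, 36, 191, 29, 120]  (not all equal)
t=20: [218, 67, 203, 36, 94, 218, 67, 198]  (not all equal)

Answer: never
Key observation: The state at step 15 reappears at step 20 — the system is in a cycle of period 5 from step 15 on.  No step 0..20 is synchronized, and the cycle repeats forever, so no step up to 150 (or ever) has all sites equal.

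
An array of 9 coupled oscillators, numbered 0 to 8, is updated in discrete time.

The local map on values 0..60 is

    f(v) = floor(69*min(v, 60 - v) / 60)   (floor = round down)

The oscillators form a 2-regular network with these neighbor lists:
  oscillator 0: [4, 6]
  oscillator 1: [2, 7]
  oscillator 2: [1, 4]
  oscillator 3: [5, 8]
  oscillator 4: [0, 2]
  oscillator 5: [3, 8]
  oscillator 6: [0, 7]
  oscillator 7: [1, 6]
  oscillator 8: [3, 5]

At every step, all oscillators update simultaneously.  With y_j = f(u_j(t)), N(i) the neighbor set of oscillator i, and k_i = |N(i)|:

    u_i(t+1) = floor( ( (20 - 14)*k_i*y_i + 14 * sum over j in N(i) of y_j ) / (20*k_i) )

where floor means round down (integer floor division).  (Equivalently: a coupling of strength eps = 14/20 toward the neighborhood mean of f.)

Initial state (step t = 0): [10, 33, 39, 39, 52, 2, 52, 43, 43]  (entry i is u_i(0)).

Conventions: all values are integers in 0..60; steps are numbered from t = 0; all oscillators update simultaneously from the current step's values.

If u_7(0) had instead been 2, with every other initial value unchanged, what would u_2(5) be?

Simulating step by step:
t=0: [10, 33, 39, 39, 52, 2, 52, 2, 43]
t=1: [9, 18, 21, 14, 14, 15, 7, 14, 14]
t=2: [11, 20, 19, 16, 16, 16, 11, 14, 16]
t=3: [14, 19, 20, 18, 16, 18, 13, 17, 18]
t=4: [16, 21, 20, 20, 19, 20, 16, 17, 20]
t=5: [19, 21, 22, 23, 20, 23, 18, 20, 23]

Answer: u_2(5) = 22
Key observation: This trace re-runs the system from the modified initial state.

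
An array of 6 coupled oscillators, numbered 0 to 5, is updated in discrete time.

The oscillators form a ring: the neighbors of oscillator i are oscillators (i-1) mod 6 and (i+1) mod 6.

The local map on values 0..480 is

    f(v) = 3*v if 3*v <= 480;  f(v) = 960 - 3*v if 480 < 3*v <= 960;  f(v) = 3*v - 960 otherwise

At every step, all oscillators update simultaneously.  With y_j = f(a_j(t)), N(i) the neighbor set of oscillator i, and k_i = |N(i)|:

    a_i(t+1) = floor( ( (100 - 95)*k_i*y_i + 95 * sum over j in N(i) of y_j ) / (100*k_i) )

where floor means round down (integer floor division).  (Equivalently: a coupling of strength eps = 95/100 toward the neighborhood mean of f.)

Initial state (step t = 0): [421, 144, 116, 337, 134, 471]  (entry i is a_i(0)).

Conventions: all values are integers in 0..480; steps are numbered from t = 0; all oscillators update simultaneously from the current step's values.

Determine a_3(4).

Answer: a_3(4) = 148

Derivation:
t=0: [421, 144, 116, 337, 134, 471]
t=1: [435, 330, 246, 358, 259, 357]
t=2: [84, 270, 79, 198, 116, 256]
t=3: [175, 239, 256, 296, 282, 294]
t=4: [174, 309, 159, 148, 76, 264]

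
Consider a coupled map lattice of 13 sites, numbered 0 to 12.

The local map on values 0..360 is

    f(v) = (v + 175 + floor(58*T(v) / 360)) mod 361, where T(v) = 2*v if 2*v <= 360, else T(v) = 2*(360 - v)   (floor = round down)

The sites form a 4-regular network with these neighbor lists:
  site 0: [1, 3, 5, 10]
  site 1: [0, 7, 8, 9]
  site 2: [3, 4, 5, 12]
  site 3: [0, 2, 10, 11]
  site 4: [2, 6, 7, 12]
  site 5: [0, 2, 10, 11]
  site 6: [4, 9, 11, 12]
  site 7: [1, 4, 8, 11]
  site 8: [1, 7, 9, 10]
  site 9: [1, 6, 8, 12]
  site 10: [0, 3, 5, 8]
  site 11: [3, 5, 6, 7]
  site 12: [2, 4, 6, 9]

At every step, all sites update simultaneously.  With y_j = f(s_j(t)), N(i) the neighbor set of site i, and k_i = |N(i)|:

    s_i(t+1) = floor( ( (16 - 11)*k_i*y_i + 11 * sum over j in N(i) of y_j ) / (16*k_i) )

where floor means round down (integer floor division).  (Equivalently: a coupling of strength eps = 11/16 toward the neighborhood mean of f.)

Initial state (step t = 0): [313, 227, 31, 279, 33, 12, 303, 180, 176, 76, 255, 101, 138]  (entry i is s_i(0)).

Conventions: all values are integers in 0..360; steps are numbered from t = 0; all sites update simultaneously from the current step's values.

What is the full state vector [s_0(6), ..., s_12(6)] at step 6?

Simulating step by step:
t=0: [313, 227, 31, 279, 33, 12, 303, 180, 176, 76, 255, 101, 138]
t=1: [129, 114, 219, 169, 198, 191, 241, 128, 102, 192, 117, 181, 256]
t=2: [236, 283, 69, 149, 126, 156, 77, 236, 278, 161, 231, 107, 82]
t=3: [68, 93, 195, 133, 263, 136, 252, 181, 92, 145, 67, 166, 244]
t=4: [299, 198, 175, 216, 86, 217, 72, 142, 198, 137, 299, 157, 76]
t=5: [101, 115, 137, 80, 191, 80, 245, 75, 115, 226, 101, 79, 250]
t=6: [301, 272, 234, 302, 160, 302, 119, 256, 272, 171, 301, 247, 133]

Answer: [301, 272, 234, 302, 160, 302, 119, 256, 272, 171, 301, 247, 133]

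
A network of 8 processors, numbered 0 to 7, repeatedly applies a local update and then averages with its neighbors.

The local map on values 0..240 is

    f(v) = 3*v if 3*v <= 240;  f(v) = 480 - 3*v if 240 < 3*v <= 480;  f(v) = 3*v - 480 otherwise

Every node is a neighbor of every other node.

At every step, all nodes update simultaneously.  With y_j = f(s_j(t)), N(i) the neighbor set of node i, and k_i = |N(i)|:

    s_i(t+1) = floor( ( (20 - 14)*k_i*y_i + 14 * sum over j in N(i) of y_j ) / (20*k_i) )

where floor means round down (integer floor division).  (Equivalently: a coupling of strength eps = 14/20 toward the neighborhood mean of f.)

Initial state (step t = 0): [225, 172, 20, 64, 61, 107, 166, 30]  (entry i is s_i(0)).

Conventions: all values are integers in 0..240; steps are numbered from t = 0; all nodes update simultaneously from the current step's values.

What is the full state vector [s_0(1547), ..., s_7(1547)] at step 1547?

Answer: [78, 79, 79, 78, 78, 78, 79, 78]
Key observation: The state at step 17, [222, 223, 223, 222, 222, 222, 223, 222], reappears at step 21: the system is in a cycle of period 4 from step 17 on.  Therefore the state at step 1547 equals the state at step 17 + ((1547 - 17) mod 4) = 19, which is [78, 79, 79, 78, 78, 78, 79, 78].

Derivation:
t=0: [225, 172, 20, 64, 61, 107, 166, 30]
t=1: [132, 100, 105, 131, 129, 125, 96, 111]
t=2: [122, 141, 138, 122, 123, 126, 143, 134]
t=3: [92, 80, 82, 92, 91, 89, 79, 84]
t=4: [217, 224, 223, 217, 218, 219, 224, 222]
t=5: [179, 183, 183, 179, 180, 180, 183, 182]
t=6: [62, 64, 64, 62, 62, 62, 64, 63]
t=7: [188, 189, 189, 188, 188, 188, 189, 188]
t=8: [84, 85, 85, 84, 84, 84, 85, 84]
t=9: [227, 226, 226, 227, 227, 227, 226, 227]
t=10: [200, 199, 199, 200, 200, 200, 199, 200]
t=11: [119, 118, 118, 119, 119, 119, 118, 119]
t=12: [123, 124, 124, 123, 123, 123, 124, 123]
t=13: [110, 109, 109, 110, 110, 110, 109, 110]
t=14: [150, 151, 151, 150, 150, 150, 151, 150]
t=15: [29, 28, 28, 29, 29, 29, 28, 29]
t=16: [86, 85, 85, 86, 86, 86, 85, 86]
t=17: [222, 223, 223, 222, 222, 222, 223, 222]
t=18: [186, 187, 187, 186, 186, 186, 187, 186]
t=19: [78, 79, 79, 78, 78, 78, 79, 78]
t=20: [234, 235, 235, 234, 234, 234, 235, 234]
t=21: [222, 223, 223, 222, 222, 222, 223, 222]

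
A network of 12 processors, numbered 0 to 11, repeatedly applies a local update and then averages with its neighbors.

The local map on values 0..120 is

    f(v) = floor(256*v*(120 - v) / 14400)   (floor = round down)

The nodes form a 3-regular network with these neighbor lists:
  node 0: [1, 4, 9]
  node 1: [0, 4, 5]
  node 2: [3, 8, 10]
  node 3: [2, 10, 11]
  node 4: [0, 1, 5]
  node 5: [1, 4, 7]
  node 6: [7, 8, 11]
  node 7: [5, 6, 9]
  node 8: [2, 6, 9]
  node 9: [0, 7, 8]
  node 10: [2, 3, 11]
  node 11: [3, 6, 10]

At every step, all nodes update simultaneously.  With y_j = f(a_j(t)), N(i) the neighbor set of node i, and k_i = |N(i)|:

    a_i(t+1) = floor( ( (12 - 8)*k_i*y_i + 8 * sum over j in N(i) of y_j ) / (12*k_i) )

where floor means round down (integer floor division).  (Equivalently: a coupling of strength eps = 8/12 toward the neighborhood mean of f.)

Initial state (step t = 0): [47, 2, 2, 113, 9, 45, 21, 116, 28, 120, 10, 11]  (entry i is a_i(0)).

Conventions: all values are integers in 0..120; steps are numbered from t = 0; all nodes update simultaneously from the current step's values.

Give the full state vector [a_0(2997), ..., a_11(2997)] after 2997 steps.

Simulating step by step:
t=0: [47, 2, 2, 113, 9, 45, 21, 116, 28, 120, 10, 11]
t=1: [24, 31, 18, 14, 33, 26, 28, 24, 23, 25, 15, 22]
t=2: [44, 46, 31, 30, 46, 45, 41, 42, 39, 40, 30, 34]
t=3: [58, 59, 50, 48, 59, 59, 55, 57, 54, 57, 48, 51]
t=4: [63, 63, 61, 61, 63, 63, 62, 63, 62, 63, 61, 61]
t=5: [63, 63, 63, 63, 63, 63, 63, 63, 63, 63, 63, 63]
t=6: [63, 63, 63, 63, 63, 63, 63, 63, 63, 63, 63, 63]

Answer: [63, 63, 63, 63, 63, 63, 63, 63, 63, 63, 63, 63]
Key observation: The state at step 5, [63, 63, 63, 63, 63, 63, 63, 63, 63, 63, 63, 63], reappears at step 6: the system is in a cycle of period 1 from step 5 on.  Therefore the state at step 2997 equals the state at step 5 + ((2997 - 5) mod 1) = 5, which is [63, 63, 63, 63, 63, 63, 63, 63, 63, 63, 63, 63].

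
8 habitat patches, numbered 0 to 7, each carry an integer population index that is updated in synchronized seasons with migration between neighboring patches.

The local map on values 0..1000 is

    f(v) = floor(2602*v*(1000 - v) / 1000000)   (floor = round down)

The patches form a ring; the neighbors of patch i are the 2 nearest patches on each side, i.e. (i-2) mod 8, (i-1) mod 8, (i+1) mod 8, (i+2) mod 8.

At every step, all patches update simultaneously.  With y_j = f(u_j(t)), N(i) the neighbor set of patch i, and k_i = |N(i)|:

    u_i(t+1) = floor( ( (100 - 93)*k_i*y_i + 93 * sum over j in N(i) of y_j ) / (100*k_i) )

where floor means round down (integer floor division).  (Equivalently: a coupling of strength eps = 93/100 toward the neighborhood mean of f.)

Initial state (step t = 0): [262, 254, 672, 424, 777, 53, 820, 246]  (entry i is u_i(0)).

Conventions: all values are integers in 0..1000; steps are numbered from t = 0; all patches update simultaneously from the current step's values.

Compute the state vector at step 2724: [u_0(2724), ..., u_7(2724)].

Answer: [616, 616, 616, 616, 616, 616, 616, 616]
Key observation: The state at step 8, [616, 616, 616, 616, 616, 616, 616, 616], reappears at step 10: the system is in a cycle of period 2 from step 8 on.  Therefore the state at step 2724 equals the state at step 8 + ((2724 - 8) mod 2) = 8, which is [616, 616, 616, 616, 616, 616, 616, 616].

Derivation:
t=0: [262, 254, 672, 424, 777, 53, 820, 246]
t=1: [484, 544, 523, 427, 431, 462, 390, 384]
t=2: [633, 637, 642, 643, 637, 628, 635, 638]
t=3: [600, 599, 600, 601, 601, 600, 603, 603]
t=4: [623, 623, 623, 623, 623, 622, 623, 623]
t=5: [611, 611, 611, 611, 611, 611, 611, 611]
t=6: [618, 618, 618, 618, 618, 618, 618, 618]
t=7: [614, 614, 614, 614, 614, 614, 614, 614]
t=8: [616, 616, 616, 616, 616, 616, 616, 616]
t=9: [615, 615, 615, 615, 615, 615, 615, 615]
t=10: [616, 616, 616, 616, 616, 616, 616, 616]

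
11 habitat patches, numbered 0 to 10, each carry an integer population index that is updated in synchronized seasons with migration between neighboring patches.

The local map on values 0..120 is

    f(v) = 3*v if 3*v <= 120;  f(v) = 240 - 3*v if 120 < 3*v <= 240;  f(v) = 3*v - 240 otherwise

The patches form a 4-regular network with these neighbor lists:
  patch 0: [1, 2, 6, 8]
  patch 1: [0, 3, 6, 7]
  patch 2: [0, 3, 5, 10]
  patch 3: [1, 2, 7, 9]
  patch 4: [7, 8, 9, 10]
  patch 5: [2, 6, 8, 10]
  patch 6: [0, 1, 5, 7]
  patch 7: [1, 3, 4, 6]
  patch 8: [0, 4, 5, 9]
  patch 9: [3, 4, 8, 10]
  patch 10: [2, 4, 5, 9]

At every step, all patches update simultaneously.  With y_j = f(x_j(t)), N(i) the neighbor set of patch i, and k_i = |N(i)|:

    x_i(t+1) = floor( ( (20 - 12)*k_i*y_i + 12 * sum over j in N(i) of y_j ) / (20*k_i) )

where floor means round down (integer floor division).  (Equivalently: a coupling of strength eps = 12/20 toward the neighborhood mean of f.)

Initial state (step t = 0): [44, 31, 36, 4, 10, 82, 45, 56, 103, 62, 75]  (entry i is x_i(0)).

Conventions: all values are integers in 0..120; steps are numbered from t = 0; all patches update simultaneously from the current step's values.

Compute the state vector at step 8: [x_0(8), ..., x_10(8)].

Simulating step by step:
t=0: [44, 31, 36, 4, 10, 82, 45, 56, 103, 62, 75]
t=1: [99, 81, 64, 53, 43, 46, 83, 64, 57, 40, 35]
t=2: [42, 30, 70, 65, 95, 75, 35, 49, 86, 102, 99]
t=3: [82, 89, 46, 59, 53, 37, 88, 79, 43, 51, 46]
t=4: [42, 25, 83, 58, 77, 95, 31, 30, 87, 88, 97]
t=5: [75, 84, 45, 56, 31, 44, 85, 72, 37, 31, 33]
t=6: [42, 23, 86, 63, 86, 92, 29, 38, 90, 93, 99]
t=7: [76, 82, 45, 56, 43, 43, 84, 79, 43, 39, 39]
t=8: [39, 17, 88, 63, 96, 96, 24, 31, 97, 108, 113]

Answer: [39, 17, 88, 63, 96, 96, 24, 31, 97, 108, 113]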